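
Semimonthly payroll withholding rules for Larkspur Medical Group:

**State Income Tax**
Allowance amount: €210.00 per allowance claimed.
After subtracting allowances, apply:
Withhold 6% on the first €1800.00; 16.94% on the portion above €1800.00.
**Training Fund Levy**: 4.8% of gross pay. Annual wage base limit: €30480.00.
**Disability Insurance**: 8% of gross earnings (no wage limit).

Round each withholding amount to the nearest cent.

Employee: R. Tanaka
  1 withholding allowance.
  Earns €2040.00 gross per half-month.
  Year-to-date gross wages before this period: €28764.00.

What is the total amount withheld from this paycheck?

€358.65

State Income Tax: taxable = €2040.00 − 1×€210.00 = €1830.00
  €108.00 + 16.94% × (€1830.00 − €1800.00) = €108.00 + 16.94% × €30.00 = €113.08
Training Fund Levy: cap €30480.00 − YTD €28764.00 = €1716.00 subject; 4.8% × €1716.00 = €82.37
Disability Insurance: 8% × €2040.00 = €163.20
Total: €113.08 + €82.37 + €163.20 = €358.65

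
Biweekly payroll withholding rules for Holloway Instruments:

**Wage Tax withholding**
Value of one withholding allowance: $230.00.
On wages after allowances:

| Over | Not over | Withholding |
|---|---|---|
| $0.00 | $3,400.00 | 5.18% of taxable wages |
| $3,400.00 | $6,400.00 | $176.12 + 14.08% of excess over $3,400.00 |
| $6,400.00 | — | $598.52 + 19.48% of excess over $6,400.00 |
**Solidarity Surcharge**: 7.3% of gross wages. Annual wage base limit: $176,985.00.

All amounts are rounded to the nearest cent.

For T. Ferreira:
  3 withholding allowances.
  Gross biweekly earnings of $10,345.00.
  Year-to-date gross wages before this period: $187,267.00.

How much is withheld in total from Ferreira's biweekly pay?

Wage Tax: taxable = $10,345.00 − 3×$230.00 = $9,655.00
  $598.52 + 19.48% × ($9,655.00 − $6,400.00) = $598.52 + 19.48% × $3,255.00 = $1,232.59
Solidarity Surcharge: YTD $187,267.00 ≥ cap $176,985.00 → $0.00
Total: $1,232.59 + $0.00 = $1,232.59

$1,232.59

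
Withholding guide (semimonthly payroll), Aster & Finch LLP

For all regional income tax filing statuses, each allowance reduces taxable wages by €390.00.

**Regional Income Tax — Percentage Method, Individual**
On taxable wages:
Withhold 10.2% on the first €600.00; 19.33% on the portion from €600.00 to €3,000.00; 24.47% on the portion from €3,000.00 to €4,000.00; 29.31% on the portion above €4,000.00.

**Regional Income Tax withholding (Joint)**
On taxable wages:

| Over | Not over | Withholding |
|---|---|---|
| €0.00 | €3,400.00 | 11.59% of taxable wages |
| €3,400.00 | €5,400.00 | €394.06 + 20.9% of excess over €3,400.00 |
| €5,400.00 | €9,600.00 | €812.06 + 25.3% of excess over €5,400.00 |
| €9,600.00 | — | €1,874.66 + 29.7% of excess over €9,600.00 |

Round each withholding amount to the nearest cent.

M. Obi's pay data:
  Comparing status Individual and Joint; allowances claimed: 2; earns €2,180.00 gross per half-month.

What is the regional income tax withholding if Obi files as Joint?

Regional Income Tax (Joint): taxable = €2,180.00 − 2×€390.00 = €1,400.00
  11.59% × €1,400.00 = €162.26

€162.26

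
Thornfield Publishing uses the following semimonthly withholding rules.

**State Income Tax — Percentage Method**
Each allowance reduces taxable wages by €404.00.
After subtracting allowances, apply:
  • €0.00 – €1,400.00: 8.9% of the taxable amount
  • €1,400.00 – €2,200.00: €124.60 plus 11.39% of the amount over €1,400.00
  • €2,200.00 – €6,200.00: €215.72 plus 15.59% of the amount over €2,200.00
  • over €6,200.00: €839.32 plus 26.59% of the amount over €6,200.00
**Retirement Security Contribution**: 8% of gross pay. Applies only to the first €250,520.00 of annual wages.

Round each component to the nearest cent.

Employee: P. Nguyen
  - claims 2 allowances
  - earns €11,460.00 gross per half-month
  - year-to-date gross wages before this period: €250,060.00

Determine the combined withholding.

€2,059.91

State Income Tax: taxable = €11,460.00 − 2×€404.00 = €10,652.00
  €839.32 + 26.59% × (€10,652.00 − €6,200.00) = €839.32 + 26.59% × €4,452.00 = €2,023.11
Retirement Security Contribution: cap €250,520.00 − YTD €250,060.00 = €460.00 subject; 8% × €460.00 = €36.80
Total: €2,023.11 + €36.80 = €2,059.91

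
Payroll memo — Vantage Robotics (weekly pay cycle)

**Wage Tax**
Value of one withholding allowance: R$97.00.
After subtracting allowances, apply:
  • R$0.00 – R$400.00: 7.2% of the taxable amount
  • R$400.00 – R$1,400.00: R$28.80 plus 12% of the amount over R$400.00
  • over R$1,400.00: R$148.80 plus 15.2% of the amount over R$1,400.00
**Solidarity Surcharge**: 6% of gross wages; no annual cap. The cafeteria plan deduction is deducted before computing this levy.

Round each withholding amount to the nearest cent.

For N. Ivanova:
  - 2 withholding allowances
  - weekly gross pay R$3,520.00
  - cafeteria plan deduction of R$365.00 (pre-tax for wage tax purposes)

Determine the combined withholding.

Wage Tax: taxable = R$3,520.00 − R$365.00 − 2×R$97.00 = R$2,961.00
  R$148.80 + 15.2% × (R$2,961.00 − R$1,400.00) = R$148.80 + 15.2% × R$1,561.00 = R$386.07
Solidarity Surcharge: 6% × R$3,155.00 = R$189.30
Total: R$386.07 + R$189.30 = R$575.37

R$575.37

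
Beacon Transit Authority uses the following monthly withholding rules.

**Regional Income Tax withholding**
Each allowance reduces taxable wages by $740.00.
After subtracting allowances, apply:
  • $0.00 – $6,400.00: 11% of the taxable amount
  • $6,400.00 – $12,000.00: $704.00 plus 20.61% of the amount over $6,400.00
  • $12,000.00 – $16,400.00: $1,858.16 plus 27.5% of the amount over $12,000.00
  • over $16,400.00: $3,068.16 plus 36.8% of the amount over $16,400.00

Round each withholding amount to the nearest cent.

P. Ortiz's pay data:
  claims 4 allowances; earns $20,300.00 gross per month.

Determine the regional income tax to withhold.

$3,414.08

Regional Income Tax: taxable = $20,300.00 − 4×$740.00 = $17,340.00
  $3,068.16 + 36.8% × ($17,340.00 − $16,400.00) = $3,068.16 + 36.8% × $940.00 = $3,414.08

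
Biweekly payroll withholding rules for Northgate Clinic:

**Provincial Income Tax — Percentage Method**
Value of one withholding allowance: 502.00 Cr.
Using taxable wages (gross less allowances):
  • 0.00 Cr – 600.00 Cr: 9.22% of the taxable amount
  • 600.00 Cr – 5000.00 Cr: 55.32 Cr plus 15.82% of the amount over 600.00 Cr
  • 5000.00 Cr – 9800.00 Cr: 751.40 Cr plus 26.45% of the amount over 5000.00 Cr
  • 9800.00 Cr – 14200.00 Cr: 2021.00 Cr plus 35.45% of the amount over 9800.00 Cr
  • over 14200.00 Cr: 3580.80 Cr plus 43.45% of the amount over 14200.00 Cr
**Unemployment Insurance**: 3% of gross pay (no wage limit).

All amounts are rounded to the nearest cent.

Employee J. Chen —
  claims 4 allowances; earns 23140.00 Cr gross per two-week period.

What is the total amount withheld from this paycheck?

7286.95 Cr

Provincial Income Tax: taxable = 23140.00 Cr − 4×502.00 Cr = 21132.00 Cr
  3580.80 Cr + 43.45% × (21132.00 Cr − 14200.00 Cr) = 3580.80 Cr + 43.45% × 6932.00 Cr = 6592.75 Cr
Unemployment Insurance: 3% × 23140.00 Cr = 694.20 Cr
Total: 6592.75 Cr + 694.20 Cr = 7286.95 Cr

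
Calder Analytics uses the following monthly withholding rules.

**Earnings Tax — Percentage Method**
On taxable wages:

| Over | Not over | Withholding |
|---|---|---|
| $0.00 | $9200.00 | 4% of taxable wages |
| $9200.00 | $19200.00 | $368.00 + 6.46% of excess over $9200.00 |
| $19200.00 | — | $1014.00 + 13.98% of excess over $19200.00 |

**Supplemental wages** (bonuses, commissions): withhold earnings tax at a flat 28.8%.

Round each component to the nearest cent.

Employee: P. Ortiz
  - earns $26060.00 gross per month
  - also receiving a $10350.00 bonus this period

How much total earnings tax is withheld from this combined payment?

$4953.83

Earnings Tax: taxable = $26060.00
  $1014.00 + 13.98% × ($26060.00 − $19200.00) = $1014.00 + 13.98% × $6860.00 = $1973.03
Supplemental (28.8% flat on bonus): 28.8% × $10350.00 = $2980.80
Total earnings tax: $1973.03 + $2980.80 = $4953.83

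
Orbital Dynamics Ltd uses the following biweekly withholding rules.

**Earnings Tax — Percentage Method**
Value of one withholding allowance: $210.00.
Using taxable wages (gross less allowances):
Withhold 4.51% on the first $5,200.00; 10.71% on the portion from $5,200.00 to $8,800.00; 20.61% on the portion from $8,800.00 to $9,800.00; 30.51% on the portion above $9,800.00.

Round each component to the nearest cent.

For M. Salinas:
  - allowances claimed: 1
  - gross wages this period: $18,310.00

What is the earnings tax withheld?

Earnings Tax: taxable = $18,310.00 − 1×$210.00 = $18,100.00
  $826.18 + 30.51% × ($18,100.00 − $9,800.00) = $826.18 + 30.51% × $8,300.00 = $3,358.51

$3,358.51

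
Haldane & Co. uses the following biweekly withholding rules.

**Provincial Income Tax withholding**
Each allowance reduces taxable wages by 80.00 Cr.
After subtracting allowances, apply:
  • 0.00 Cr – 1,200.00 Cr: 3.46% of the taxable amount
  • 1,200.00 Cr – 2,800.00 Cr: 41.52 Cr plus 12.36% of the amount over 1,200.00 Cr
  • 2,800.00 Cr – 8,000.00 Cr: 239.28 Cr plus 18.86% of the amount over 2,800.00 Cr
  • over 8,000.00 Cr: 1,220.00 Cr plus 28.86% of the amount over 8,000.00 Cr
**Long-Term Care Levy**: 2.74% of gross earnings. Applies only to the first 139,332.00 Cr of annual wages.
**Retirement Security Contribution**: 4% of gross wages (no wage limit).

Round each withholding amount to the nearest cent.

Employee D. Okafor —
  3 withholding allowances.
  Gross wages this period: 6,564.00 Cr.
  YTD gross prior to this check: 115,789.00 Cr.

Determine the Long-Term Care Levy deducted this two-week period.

179.85 Cr

Long-Term Care Levy: 2.74% × 6,564.00 Cr = 179.85 Cr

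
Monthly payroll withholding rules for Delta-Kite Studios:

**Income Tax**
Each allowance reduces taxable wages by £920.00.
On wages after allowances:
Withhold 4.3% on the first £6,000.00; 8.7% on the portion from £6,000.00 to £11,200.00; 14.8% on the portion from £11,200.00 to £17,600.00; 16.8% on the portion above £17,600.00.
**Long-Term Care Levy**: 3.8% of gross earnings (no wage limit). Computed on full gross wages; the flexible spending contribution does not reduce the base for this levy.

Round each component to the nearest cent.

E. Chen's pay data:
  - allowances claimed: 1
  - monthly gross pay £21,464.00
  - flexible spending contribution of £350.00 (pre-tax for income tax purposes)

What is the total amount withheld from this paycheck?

Income Tax: taxable = £21,464.00 − £350.00 − 1×£920.00 = £20,194.00
  £1,657.60 + 16.8% × (£20,194.00 − £17,600.00) = £1,657.60 + 16.8% × £2,594.00 = £2,093.39
Long-Term Care Levy: 3.8% × £21,464.00 = £815.63
Total: £2,093.39 + £815.63 = £2,909.02

£2,909.02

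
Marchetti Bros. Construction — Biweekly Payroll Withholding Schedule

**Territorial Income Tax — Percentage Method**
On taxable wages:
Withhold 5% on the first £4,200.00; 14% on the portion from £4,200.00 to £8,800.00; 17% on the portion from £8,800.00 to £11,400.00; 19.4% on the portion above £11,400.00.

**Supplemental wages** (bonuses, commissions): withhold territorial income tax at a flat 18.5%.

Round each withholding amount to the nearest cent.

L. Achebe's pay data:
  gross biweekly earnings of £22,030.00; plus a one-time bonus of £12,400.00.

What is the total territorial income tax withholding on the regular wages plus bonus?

£5,652.22

Territorial Income Tax: taxable = £22,030.00
  £1,296.00 + 19.4% × (£22,030.00 − £11,400.00) = £1,296.00 + 19.4% × £10,630.00 = £3,358.22
Supplemental (18.5% flat on bonus): 18.5% × £12,400.00 = £2,294.00
Total territorial income tax: £3,358.22 + £2,294.00 = £5,652.22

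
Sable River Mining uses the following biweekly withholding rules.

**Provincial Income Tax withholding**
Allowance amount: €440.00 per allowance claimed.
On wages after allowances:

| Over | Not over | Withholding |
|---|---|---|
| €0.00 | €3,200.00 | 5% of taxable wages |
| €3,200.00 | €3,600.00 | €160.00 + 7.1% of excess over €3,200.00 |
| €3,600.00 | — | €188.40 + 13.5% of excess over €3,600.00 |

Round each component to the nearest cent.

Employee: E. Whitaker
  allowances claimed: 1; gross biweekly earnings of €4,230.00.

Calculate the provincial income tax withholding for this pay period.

Provincial Income Tax: taxable = €4,230.00 − 1×€440.00 = €3,790.00
  €188.40 + 13.5% × (€3,790.00 − €3,600.00) = €188.40 + 13.5% × €190.00 = €214.05

€214.05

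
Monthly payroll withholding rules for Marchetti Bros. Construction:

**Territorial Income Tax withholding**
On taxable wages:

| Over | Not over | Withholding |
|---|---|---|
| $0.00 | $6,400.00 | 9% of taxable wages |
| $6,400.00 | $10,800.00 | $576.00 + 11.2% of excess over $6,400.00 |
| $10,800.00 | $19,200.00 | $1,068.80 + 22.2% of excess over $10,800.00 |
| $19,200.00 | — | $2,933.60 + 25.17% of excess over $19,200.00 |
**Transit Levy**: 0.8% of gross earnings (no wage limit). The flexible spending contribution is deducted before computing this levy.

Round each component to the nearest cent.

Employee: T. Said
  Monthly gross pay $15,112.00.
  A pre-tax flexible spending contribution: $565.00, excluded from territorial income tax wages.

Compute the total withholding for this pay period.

Territorial Income Tax: taxable = $15,112.00 − $565.00 = $14,547.00
  $1,068.80 + 22.2% × ($14,547.00 − $10,800.00) = $1,068.80 + 22.2% × $3,747.00 = $1,900.63
Transit Levy: 0.8% × $14,547.00 = $116.38
Total: $1,900.63 + $116.38 = $2,017.01

$2,017.01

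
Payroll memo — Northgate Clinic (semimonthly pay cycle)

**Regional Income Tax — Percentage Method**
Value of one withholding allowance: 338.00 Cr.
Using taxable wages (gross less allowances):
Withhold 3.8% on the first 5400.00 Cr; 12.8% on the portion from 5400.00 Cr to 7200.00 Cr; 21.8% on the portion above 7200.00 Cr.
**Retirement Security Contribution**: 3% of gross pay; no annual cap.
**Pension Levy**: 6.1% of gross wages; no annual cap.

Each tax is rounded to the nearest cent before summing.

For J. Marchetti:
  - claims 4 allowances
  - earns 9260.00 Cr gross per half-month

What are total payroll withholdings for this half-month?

Regional Income Tax: taxable = 9260.00 Cr − 4×338.00 Cr = 7908.00 Cr
  435.60 Cr + 21.8% × (7908.00 Cr − 7200.00 Cr) = 435.60 Cr + 21.8% × 708.00 Cr = 589.94 Cr
Retirement Security Contribution: 3% × 9260.00 Cr = 277.80 Cr
Pension Levy: 6.1% × 9260.00 Cr = 564.86 Cr
Total: 589.94 Cr + 277.80 Cr + 564.86 Cr = 1432.60 Cr

1432.60 Cr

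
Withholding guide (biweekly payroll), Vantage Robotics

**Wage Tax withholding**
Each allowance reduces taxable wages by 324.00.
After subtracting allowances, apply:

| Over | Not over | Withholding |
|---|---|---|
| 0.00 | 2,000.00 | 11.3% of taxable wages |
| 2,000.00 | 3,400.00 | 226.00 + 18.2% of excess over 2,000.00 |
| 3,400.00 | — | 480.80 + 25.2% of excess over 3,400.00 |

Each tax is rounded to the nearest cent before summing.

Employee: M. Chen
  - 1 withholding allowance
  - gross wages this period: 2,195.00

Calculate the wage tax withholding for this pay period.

Wage Tax: taxable = 2,195.00 − 1×324.00 = 1,871.00
  11.3% × 1,871.00 = 211.42

211.42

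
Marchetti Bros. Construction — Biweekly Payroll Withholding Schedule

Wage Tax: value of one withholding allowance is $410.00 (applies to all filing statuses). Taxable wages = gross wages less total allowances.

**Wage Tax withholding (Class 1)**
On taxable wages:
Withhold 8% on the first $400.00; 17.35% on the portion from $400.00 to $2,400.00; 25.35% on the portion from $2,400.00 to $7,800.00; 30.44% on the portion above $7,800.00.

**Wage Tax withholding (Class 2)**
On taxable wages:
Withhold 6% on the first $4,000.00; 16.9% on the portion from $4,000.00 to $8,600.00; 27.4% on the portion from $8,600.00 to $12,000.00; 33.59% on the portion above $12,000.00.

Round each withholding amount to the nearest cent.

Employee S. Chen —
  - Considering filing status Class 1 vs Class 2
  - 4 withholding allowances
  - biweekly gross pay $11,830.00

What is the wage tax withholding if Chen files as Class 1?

$2,475.42

Wage Tax (Class 1): taxable = $11,830.00 − 4×$410.00 = $10,190.00
  $1,747.90 + 30.44% × ($10,190.00 − $7,800.00) = $1,747.90 + 30.44% × $2,390.00 = $2,475.42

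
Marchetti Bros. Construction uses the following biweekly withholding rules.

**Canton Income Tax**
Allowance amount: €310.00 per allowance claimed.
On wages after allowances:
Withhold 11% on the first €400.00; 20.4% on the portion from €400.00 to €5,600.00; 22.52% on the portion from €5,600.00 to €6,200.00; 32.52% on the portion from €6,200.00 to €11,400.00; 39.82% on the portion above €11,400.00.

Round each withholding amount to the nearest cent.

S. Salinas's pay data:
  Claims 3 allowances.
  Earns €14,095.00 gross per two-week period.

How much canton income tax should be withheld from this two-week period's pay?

Canton Income Tax: taxable = €14,095.00 − 3×€310.00 = €13,165.00
  €2,930.96 + 39.82% × (€13,165.00 − €11,400.00) = €2,930.96 + 39.82% × €1,765.00 = €3,633.78

€3,633.78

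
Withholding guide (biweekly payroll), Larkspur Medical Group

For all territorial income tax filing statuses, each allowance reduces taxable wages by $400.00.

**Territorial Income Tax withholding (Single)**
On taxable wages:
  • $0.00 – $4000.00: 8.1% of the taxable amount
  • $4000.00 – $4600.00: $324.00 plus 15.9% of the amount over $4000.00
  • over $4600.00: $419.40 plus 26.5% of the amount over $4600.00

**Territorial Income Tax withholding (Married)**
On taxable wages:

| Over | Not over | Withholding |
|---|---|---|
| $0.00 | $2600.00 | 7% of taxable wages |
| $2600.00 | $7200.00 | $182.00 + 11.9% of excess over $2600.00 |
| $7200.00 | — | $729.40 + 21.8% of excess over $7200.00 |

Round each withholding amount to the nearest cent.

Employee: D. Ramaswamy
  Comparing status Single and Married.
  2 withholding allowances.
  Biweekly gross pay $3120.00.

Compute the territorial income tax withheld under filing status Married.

$162.40

Territorial Income Tax (Married): taxable = $3120.00 − 2×$400.00 = $2320.00
  7% × $2320.00 = $162.40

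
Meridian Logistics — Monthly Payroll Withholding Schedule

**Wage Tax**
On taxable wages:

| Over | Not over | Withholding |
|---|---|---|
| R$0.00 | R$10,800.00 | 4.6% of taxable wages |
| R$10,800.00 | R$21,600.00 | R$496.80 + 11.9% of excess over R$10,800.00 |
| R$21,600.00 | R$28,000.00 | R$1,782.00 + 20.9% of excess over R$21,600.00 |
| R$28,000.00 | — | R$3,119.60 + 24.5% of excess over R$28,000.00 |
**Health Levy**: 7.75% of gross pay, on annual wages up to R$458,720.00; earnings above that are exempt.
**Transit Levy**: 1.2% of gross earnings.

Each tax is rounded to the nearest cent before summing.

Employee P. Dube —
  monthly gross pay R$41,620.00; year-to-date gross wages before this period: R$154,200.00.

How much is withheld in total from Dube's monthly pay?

R$10,181.49

Wage Tax: taxable = R$41,620.00
  R$3,119.60 + 24.5% × (R$41,620.00 − R$28,000.00) = R$3,119.60 + 24.5% × R$13,620.00 = R$6,456.50
Health Levy: 7.75% × R$41,620.00 = R$3,225.55
Transit Levy: 1.2% × R$41,620.00 = R$499.44
Total: R$6,456.50 + R$3,225.55 + R$499.44 = R$10,181.49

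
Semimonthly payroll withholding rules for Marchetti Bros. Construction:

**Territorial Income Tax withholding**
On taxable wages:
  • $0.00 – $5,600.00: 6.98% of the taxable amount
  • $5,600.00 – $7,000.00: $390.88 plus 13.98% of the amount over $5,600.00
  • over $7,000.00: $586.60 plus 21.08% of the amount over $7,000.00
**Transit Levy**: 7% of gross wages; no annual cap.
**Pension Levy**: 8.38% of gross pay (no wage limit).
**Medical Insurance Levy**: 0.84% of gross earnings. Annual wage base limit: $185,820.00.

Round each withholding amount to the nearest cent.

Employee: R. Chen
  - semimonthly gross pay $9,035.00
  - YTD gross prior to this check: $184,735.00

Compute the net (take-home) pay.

$6,620.73

Territorial Income Tax: taxable = $9,035.00
  $586.60 + 21.08% × ($9,035.00 − $7,000.00) = $586.60 + 21.08% × $2,035.00 = $1,015.58
Transit Levy: 7% × $9,035.00 = $632.45
Pension Levy: 8.38% × $9,035.00 = $757.13
Medical Insurance Levy: cap $185,820.00 − YTD $184,735.00 = $1,085.00 subject; 0.84% × $1,085.00 = $9.11
Total withheld: $1,015.58 + $632.45 + $757.13 + $9.11 = $2,414.27
Net pay: $9,035.00 − $2,414.27 = $6,620.73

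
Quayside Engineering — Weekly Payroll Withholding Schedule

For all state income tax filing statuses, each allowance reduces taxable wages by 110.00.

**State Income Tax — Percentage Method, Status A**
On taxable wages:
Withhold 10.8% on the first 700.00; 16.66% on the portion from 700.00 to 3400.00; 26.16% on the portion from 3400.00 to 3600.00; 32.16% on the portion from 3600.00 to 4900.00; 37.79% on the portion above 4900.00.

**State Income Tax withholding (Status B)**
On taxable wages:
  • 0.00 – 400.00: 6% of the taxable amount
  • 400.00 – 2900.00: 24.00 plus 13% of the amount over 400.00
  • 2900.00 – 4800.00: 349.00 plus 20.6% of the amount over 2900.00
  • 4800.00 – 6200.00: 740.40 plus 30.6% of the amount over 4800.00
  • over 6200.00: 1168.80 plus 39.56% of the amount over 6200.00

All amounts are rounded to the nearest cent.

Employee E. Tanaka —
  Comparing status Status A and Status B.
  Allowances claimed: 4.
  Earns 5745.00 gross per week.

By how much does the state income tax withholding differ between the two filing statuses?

253.94

State Income Tax (Status A): taxable = 5745.00 − 4×110.00 = 5305.00
  995.82 + 37.79% × (5305.00 − 4900.00) = 995.82 + 37.79% × 405.00 = 1148.87
State Income Tax (Status B): taxable = 5745.00 − 4×110.00 = 5305.00
  740.40 + 30.6% × (5305.00 − 4800.00) = 740.40 + 30.6% × 505.00 = 894.93
Difference: |1148.87 − 894.93| = 253.94 (higher under Status A)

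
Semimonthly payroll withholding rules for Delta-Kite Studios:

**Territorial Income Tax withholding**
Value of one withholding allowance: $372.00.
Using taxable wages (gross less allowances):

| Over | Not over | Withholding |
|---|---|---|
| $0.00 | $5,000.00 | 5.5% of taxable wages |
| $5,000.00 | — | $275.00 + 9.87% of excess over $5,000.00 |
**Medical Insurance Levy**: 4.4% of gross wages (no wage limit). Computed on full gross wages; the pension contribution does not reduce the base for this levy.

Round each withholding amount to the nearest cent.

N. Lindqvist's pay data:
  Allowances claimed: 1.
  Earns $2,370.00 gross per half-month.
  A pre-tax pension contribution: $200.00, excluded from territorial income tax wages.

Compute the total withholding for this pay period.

$203.17

Territorial Income Tax: taxable = $2,370.00 − $200.00 − 1×$372.00 = $1,798.00
  5.5% × $1,798.00 = $98.89
Medical Insurance Levy: 4.4% × $2,370.00 = $104.28
Total: $98.89 + $104.28 = $203.17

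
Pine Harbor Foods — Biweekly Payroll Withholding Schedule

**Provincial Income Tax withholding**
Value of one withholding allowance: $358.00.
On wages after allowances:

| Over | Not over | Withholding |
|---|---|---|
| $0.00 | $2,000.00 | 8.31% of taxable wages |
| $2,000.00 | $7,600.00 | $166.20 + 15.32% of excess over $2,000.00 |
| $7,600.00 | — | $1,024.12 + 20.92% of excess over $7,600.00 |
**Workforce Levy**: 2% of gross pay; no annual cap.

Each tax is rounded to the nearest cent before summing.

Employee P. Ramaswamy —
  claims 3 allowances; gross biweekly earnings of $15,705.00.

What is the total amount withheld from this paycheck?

$2,809.11

Provincial Income Tax: taxable = $15,705.00 − 3×$358.00 = $14,631.00
  $1,024.12 + 20.92% × ($14,631.00 − $7,600.00) = $1,024.12 + 20.92% × $7,031.00 = $2,495.01
Workforce Levy: 2% × $15,705.00 = $314.10
Total: $2,495.01 + $314.10 = $2,809.11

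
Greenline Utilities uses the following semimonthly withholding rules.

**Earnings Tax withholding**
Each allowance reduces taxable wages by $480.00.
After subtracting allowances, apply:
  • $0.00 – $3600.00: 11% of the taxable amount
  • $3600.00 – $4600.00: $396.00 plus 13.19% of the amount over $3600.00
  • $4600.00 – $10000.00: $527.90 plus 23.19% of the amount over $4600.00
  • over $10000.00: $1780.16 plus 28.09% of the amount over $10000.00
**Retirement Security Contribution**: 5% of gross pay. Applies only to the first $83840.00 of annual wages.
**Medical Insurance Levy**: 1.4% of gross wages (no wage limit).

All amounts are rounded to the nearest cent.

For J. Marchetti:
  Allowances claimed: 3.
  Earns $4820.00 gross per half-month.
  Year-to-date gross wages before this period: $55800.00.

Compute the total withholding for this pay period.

$680.28

Earnings Tax: taxable = $4820.00 − 3×$480.00 = $3380.00
  11% × $3380.00 = $371.80
Retirement Security Contribution: 5% × $4820.00 = $241.00
Medical Insurance Levy: 1.4% × $4820.00 = $67.48
Total: $371.80 + $241.00 + $67.48 = $680.28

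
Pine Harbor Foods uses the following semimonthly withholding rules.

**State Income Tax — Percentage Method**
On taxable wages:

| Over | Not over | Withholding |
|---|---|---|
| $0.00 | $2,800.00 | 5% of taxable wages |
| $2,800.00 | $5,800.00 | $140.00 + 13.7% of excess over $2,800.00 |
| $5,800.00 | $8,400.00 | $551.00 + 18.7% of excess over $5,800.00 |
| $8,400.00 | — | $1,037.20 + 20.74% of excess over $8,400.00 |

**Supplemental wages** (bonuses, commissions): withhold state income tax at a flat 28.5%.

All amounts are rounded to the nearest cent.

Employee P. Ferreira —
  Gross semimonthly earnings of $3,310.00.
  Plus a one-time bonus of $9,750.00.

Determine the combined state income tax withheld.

$2,988.62

State Income Tax: taxable = $3,310.00
  $140.00 + 13.7% × ($3,310.00 − $2,800.00) = $140.00 + 13.7% × $510.00 = $209.87
Supplemental (28.5% flat on bonus): 28.5% × $9,750.00 = $2,778.75
Total state income tax: $209.87 + $2,778.75 = $2,988.62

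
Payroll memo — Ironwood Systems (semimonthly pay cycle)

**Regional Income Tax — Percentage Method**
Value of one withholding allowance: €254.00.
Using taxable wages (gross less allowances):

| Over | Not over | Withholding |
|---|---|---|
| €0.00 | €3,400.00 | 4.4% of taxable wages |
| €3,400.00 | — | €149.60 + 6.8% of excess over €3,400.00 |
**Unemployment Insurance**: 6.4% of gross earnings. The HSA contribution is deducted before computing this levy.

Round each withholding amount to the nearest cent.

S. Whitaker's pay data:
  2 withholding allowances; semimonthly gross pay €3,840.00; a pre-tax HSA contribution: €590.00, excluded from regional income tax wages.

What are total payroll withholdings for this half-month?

€328.65

Regional Income Tax: taxable = €3,840.00 − €590.00 − 2×€254.00 = €2,742.00
  4.4% × €2,742.00 = €120.65
Unemployment Insurance: 6.4% × €3,250.00 = €208.00
Total: €120.65 + €208.00 = €328.65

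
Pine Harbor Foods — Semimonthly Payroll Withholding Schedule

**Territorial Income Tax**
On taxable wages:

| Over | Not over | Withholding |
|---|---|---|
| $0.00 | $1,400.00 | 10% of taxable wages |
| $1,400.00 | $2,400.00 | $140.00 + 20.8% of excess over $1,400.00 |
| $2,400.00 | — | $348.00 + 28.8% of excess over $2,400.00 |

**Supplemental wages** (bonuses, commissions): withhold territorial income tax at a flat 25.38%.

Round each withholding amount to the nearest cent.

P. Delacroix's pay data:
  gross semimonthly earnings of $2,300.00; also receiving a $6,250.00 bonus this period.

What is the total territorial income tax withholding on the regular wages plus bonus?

$1,913.45

Territorial Income Tax: taxable = $2,300.00
  $140.00 + 20.8% × ($2,300.00 − $1,400.00) = $140.00 + 20.8% × $900.00 = $327.20
Supplemental (25.38% flat on bonus): 25.38% × $6,250.00 = $1,586.25
Total territorial income tax: $327.20 + $1,586.25 = $1,913.45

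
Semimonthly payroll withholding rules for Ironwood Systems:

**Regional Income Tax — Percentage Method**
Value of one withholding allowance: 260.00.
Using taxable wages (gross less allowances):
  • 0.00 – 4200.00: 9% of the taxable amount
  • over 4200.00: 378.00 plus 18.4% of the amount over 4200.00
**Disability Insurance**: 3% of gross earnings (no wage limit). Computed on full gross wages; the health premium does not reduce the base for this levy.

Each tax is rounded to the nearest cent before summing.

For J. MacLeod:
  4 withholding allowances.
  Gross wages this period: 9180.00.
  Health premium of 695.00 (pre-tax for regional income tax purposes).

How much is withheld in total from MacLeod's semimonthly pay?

Regional Income Tax: taxable = 9180.00 − 695.00 − 4×260.00 = 7445.00
  378.00 + 18.4% × (7445.00 − 4200.00) = 378.00 + 18.4% × 3245.00 = 975.08
Disability Insurance: 3% × 9180.00 = 275.40
Total: 975.08 + 275.40 = 1250.48

1250.48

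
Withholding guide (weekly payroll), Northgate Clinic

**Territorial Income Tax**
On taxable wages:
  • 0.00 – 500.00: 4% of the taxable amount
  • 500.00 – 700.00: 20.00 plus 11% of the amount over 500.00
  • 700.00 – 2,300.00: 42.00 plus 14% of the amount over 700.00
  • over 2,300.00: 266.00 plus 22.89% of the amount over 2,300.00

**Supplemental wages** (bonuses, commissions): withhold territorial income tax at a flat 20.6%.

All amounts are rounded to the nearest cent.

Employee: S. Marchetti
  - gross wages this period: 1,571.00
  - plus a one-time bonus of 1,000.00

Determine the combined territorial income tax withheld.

Territorial Income Tax: taxable = 1,571.00
  42.00 + 14% × (1,571.00 − 700.00) = 42.00 + 14% × 871.00 = 163.94
Supplemental (20.6% flat on bonus): 20.6% × 1,000.00 = 206.00
Total territorial income tax: 163.94 + 206.00 = 369.94

369.94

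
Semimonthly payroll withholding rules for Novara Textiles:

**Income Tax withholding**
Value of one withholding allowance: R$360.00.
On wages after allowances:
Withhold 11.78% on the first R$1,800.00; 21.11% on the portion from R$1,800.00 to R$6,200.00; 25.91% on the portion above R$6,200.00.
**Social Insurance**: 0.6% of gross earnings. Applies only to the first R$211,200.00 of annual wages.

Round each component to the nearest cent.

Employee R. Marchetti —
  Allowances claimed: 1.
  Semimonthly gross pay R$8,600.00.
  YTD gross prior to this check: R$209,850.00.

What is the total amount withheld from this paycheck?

Income Tax: taxable = R$8,600.00 − 1×R$360.00 = R$8,240.00
  R$1,140.88 + 25.91% × (R$8,240.00 − R$6,200.00) = R$1,140.88 + 25.91% × R$2,040.00 = R$1,669.44
Social Insurance: cap R$211,200.00 − YTD R$209,850.00 = R$1,350.00 subject; 0.6% × R$1,350.00 = R$8.10
Total: R$1,669.44 + R$8.10 = R$1,677.54

R$1,677.54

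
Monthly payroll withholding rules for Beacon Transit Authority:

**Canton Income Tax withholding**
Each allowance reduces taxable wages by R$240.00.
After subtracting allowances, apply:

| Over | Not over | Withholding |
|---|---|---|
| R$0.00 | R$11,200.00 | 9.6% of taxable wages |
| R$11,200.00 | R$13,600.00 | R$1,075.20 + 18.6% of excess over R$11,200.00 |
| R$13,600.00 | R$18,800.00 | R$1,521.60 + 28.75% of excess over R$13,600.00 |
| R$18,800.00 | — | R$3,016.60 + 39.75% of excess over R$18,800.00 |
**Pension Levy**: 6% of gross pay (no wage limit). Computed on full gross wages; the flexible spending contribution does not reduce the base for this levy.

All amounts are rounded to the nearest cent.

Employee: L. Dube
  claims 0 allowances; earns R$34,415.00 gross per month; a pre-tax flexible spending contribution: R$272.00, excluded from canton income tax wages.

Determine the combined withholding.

R$11,180.34

Canton Income Tax: taxable = R$34,415.00 − R$272.00 = R$34,143.00
  R$3,016.60 + 39.75% × (R$34,143.00 − R$18,800.00) = R$3,016.60 + 39.75% × R$15,343.00 = R$9,115.44
Pension Levy: 6% × R$34,415.00 = R$2,064.90
Total: R$9,115.44 + R$2,064.90 = R$11,180.34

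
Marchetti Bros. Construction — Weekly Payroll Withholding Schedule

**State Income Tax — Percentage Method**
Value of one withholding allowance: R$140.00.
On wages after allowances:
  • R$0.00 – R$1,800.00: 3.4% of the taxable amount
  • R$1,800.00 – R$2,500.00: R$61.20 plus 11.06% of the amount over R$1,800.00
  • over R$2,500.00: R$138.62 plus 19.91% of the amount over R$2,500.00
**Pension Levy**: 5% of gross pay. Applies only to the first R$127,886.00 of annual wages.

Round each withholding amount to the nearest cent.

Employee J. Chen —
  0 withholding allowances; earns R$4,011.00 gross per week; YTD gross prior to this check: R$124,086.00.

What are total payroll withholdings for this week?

R$629.46

State Income Tax: taxable = R$4,011.00
  R$138.62 + 19.91% × (R$4,011.00 − R$2,500.00) = R$138.62 + 19.91% × R$1,511.00 = R$439.46
Pension Levy: cap R$127,886.00 − YTD R$124,086.00 = R$3,800.00 subject; 5% × R$3,800.00 = R$190.00
Total: R$439.46 + R$190.00 = R$629.46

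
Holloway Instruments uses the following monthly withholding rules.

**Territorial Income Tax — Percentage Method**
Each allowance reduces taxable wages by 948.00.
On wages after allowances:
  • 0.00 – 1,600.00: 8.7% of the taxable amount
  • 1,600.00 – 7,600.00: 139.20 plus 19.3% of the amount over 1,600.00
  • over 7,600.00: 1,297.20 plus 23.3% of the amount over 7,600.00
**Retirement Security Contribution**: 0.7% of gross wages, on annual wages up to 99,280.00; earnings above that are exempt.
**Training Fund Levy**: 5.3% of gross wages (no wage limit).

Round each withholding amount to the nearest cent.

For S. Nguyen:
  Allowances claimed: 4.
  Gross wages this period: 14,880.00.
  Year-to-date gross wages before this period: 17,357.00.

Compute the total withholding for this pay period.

Territorial Income Tax: taxable = 14,880.00 − 4×948.00 = 11,088.00
  1,297.20 + 23.3% × (11,088.00 − 7,600.00) = 1,297.20 + 23.3% × 3,488.00 = 2,109.90
Retirement Security Contribution: 0.7% × 14,880.00 = 104.16
Training Fund Levy: 5.3% × 14,880.00 = 788.64
Total: 2,109.90 + 104.16 + 788.64 = 3,002.70

3,002.70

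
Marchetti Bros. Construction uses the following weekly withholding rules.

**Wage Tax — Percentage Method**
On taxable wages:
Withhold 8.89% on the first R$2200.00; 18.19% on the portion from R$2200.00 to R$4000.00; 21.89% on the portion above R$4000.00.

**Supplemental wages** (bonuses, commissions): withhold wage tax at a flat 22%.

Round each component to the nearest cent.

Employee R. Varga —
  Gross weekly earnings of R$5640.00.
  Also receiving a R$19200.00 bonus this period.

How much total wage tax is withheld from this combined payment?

Wage Tax: taxable = R$5640.00
  R$523.00 + 21.89% × (R$5640.00 − R$4000.00) = R$523.00 + 21.89% × R$1640.00 = R$882.00
Supplemental (22% flat on bonus): 22% × R$19200.00 = R$4224.00
Total wage tax: R$882.00 + R$4224.00 = R$5106.00

R$5106.00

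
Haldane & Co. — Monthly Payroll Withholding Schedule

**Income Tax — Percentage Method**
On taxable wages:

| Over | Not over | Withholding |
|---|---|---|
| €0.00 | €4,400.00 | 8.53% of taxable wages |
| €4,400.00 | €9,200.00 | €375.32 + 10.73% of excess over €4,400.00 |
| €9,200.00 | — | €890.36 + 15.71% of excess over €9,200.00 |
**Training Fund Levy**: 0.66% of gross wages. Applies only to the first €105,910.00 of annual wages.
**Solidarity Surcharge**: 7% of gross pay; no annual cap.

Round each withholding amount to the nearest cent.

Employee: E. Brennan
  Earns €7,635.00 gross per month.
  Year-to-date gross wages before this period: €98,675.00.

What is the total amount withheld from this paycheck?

Income Tax: taxable = €7,635.00
  €375.32 + 10.73% × (€7,635.00 − €4,400.00) = €375.32 + 10.73% × €3,235.00 = €722.44
Training Fund Levy: cap €105,910.00 − YTD €98,675.00 = €7,235.00 subject; 0.66% × €7,235.00 = €47.75
Solidarity Surcharge: 7% × €7,635.00 = €534.45
Total: €722.44 + €47.75 + €534.45 = €1,304.64

€1,304.64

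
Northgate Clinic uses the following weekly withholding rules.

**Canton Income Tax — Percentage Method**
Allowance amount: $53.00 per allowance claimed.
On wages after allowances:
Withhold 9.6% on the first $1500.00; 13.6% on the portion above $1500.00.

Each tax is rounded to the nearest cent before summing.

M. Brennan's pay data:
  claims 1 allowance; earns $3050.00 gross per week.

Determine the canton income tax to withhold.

$347.59

Canton Income Tax: taxable = $3050.00 − 1×$53.00 = $2997.00
  $144.00 + 13.6% × ($2997.00 − $1500.00) = $144.00 + 13.6% × $1497.00 = $347.59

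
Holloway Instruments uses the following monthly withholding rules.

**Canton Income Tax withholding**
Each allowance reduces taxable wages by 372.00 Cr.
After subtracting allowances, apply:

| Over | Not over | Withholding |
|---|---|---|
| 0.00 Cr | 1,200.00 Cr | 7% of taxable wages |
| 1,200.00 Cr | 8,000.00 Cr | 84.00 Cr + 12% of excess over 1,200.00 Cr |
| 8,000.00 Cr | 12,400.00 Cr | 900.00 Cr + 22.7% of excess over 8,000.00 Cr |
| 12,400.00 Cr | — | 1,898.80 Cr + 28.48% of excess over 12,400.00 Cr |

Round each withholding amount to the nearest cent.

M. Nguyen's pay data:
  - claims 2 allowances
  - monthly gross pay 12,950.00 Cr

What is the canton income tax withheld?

1,854.76 Cr

Canton Income Tax: taxable = 12,950.00 Cr − 2×372.00 Cr = 12,206.00 Cr
  900.00 Cr + 22.7% × (12,206.00 Cr − 8,000.00 Cr) = 900.00 Cr + 22.7% × 4,206.00 Cr = 1,854.76 Cr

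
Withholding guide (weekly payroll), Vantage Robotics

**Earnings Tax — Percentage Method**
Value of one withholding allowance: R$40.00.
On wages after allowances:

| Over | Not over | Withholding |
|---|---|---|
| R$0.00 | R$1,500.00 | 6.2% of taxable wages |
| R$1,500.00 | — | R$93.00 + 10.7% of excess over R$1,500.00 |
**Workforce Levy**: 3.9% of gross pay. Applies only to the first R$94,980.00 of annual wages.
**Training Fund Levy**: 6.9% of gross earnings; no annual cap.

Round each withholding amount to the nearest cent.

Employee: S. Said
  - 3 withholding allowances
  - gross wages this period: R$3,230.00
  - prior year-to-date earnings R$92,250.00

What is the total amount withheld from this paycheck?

Earnings Tax: taxable = R$3,230.00 − 3×R$40.00 = R$3,110.00
  R$93.00 + 10.7% × (R$3,110.00 − R$1,500.00) = R$93.00 + 10.7% × R$1,610.00 = R$265.27
Workforce Levy: cap R$94,980.00 − YTD R$92,250.00 = R$2,730.00 subject; 3.9% × R$2,730.00 = R$106.47
Training Fund Levy: 6.9% × R$3,230.00 = R$222.87
Total: R$265.27 + R$106.47 + R$222.87 = R$594.61

R$594.61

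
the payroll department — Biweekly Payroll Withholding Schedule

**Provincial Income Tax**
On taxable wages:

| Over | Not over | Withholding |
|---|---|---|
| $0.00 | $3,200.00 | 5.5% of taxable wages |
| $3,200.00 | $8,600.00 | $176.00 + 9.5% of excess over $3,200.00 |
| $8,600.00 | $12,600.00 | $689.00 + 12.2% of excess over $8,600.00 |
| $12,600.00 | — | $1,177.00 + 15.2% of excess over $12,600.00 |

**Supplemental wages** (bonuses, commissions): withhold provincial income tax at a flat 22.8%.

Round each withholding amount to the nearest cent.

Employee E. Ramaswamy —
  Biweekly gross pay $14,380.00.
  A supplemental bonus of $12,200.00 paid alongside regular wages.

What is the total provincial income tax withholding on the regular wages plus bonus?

Provincial Income Tax: taxable = $14,380.00
  $1,177.00 + 15.2% × ($14,380.00 − $12,600.00) = $1,177.00 + 15.2% × $1,780.00 = $1,447.56
Supplemental (22.8% flat on bonus): 22.8% × $12,200.00 = $2,781.60
Total provincial income tax: $1,447.56 + $2,781.60 = $4,229.16

$4,229.16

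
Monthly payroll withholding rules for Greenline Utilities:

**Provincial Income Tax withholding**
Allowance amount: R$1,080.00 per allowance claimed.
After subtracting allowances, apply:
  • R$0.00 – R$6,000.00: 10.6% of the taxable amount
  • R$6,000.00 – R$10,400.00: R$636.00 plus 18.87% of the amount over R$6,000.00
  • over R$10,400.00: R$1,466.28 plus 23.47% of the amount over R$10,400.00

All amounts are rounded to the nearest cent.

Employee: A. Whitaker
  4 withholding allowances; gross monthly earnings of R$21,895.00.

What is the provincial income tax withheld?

Provincial Income Tax: taxable = R$21,895.00 − 4×R$1,080.00 = R$17,575.00
  R$1,466.28 + 23.47% × (R$17,575.00 − R$10,400.00) = R$1,466.28 + 23.47% × R$7,175.00 = R$3,150.25

R$3,150.25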